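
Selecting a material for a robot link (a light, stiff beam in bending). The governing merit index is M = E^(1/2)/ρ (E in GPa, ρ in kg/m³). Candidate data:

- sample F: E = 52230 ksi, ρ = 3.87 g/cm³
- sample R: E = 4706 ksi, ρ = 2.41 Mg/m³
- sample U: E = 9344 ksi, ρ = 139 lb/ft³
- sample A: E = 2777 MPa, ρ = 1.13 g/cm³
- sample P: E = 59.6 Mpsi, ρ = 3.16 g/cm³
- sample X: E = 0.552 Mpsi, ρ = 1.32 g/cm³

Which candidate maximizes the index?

sample P

Putting every candidate on a common basis:
  sample F: E = 360.1 GPa, ρ = 3870 kg/m³
  sample R: E = 32.45 GPa, ρ = 2410 kg/m³
  sample U: E = 64.42 GPa, ρ = 2227 kg/m³
  sample A: E = 2.777 GPa, ρ = 1130 kg/m³
  sample P: E = 410.9 GPa, ρ = 3160 kg/m³
  sample X: E = 3.806 GPa, ρ = 1320 kg/m³
  sample P: M = 6.41×10⁻³
  sample F: M = 4.90×10⁻³
  sample U: M = 3.60×10⁻³
  sample R: M = 2.36×10⁻³
  sample X: M = 1.48×10⁻³
  sample A: M = 1.47×10⁻³
Sample P has the largest M.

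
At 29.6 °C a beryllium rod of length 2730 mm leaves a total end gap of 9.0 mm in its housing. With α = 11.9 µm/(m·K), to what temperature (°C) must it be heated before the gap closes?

α·L₀·ΔT = 9.0 mm ⇒ ΔT = 9.0 / (11.9×10⁻⁶ × 2730.0) = 277.0 K.
T = 29.6 + 277.0 = 306.6 °C.

307 °C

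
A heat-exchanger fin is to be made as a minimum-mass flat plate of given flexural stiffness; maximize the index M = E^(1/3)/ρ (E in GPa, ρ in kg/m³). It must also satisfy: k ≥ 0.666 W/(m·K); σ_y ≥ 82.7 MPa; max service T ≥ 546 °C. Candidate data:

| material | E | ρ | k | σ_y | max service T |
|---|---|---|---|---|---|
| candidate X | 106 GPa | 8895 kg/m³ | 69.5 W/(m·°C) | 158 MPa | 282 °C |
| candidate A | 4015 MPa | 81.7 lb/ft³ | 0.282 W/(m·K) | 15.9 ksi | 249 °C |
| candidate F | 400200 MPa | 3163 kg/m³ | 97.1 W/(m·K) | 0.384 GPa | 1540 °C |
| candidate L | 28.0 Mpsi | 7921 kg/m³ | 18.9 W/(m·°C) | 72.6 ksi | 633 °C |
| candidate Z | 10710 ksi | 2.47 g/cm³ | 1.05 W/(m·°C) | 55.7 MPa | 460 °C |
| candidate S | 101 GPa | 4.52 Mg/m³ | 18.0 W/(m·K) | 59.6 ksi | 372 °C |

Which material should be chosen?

Screen on constraints: k ≥ 0.666 W/(m·K); σ_y ≥ 82.7 MPa; max service T ≥ 546 °C. Survivors: candidate F, candidate L.
Convert each candidate to consistent units, then evaluate M:
  candidate F: E = 400.2 GPa, ρ = 3163 kg/m³
  candidate L: E = 193.1 GPa, ρ = 7921 kg/m³
  candidate F: M = 2.33×10⁻³
  candidate L: M = 0.730×10⁻³
Highest index: candidate F.

candidate F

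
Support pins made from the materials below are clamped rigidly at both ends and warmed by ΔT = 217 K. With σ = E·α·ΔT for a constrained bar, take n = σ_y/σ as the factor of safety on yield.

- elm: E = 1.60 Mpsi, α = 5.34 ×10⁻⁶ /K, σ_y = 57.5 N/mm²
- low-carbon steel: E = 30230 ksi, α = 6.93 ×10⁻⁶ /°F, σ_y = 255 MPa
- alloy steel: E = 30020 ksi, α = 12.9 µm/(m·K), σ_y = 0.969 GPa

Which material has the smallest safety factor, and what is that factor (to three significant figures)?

low-carbon steel, n = 0.452

Converting E to GPa, α to ×10⁻⁶/K, σ_y to MPa, then σ and n for each:
  elm: E = 11.03, α = 5.34, σ_y = 57.50 → σ = 12.8 MPa, n = 4.50
  low-carbon steel: E = 208.4, α = 12.5, σ_y = 255.0 → σ = 564 MPa, n = 0.452
  alloy steel: E = 207.0, α = 12.9, σ_y = 969.0 → σ = 579 MPa, n = 1.67
Low-carbon steel has the lowest safety factor, n = 0.452.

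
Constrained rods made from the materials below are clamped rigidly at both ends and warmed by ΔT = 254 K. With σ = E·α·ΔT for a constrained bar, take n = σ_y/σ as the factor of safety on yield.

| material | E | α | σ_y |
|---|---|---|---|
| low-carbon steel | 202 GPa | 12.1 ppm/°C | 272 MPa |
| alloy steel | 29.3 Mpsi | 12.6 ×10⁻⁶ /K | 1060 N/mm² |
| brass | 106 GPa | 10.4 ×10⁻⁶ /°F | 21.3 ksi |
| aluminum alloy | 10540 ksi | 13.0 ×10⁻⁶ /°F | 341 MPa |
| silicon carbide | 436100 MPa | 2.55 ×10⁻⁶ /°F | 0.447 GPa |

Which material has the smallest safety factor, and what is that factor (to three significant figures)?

brass, n = 0.291

Per material, after unit conversion:
  low-carbon steel: E = 202.0, α = 12.1, σ_y = 272.0 → σ = 621 MPa, n = 0.438
  alloy steel: E = 202.0, α = 12.6, σ_y = 1060 → σ = 647 MPa, n = 1.64
  brass: E = 106.0, α = 18.7, σ_y = 146.9 → σ = 504 MPa, n = 0.291
  aluminum alloy: E = 72.67, α = 23.4, σ_y = 341.0 → σ = 432 MPa, n = 0.789
  silicon carbide: E = 436.1, α = 4.59, σ_y = 447.0 → σ = 508 MPa, n = 0.879
Smallest n: brass with n = 0.291.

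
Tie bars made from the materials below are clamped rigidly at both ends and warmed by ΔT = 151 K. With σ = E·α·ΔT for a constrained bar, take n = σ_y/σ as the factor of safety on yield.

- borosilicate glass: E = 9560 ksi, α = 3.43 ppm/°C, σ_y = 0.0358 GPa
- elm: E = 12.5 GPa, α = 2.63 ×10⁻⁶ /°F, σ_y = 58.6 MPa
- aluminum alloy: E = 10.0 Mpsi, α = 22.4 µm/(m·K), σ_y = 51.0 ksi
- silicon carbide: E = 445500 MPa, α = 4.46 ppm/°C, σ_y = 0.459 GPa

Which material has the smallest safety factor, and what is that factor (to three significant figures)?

Converting E to GPa, α to ×10⁻⁶/K, σ_y to MPa, then σ and n for each:
  borosilicate glass: E = 65.91, α = 3.43, σ_y = 35.80 → σ = 34.1 MPa, n = 1.05
  elm: E = 12.50, α = 4.73, σ_y = 58.60 → σ = 8.94 MPa, n = 6.56
  aluminum alloy: E = 68.95, α = 22.4, σ_y = 351.6 → σ = 233 MPa, n = 1.51
  silicon carbide: E = 445.5, α = 4.46, σ_y = 459.0 → σ = 300 MPa, n = 1.53
The minimum is borosilicate glass at n = 1.05.

borosilicate glass, n = 1.05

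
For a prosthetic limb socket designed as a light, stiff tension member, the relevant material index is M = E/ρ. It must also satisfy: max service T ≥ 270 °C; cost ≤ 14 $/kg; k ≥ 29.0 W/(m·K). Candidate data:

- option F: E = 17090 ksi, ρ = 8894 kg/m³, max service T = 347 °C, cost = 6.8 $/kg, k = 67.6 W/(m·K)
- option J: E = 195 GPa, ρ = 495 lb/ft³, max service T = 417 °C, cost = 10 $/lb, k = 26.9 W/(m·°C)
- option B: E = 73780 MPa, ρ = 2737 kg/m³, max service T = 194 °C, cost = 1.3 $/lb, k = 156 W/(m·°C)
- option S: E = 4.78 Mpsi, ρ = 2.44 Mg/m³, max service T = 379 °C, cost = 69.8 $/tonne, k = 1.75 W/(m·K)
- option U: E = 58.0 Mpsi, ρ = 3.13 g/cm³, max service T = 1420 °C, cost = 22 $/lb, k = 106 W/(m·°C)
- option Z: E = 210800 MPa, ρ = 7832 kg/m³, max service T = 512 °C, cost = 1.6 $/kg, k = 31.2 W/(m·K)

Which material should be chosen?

Screen on constraints: max service T ≥ 270 °C; cost ≤ 14 $/kg; k ≥ 29.0 W/(m·K). Survivors: option F, option Z.
After converting to SI:
  option F: E = 117.8 GPa, ρ = 8894 kg/m³
  option Z: E = 210.8 GPa, ρ = 7832 kg/m³
  option Z: M = 26.9 MN·m/kg
  option F: M = 13.2 MN·m/kg
The maximum is for option Z.

option Z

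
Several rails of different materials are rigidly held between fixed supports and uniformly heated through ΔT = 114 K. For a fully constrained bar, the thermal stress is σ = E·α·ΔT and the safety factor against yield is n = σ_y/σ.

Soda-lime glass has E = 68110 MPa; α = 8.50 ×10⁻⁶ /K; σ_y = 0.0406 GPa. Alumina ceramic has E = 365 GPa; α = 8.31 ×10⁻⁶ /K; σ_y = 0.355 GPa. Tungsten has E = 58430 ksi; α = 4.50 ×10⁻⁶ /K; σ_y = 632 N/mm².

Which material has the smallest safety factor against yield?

In consistent units (E in GPa, α in ×10⁻⁶/K, σ_y in MPa):
  soda-lime glass: E = 68.11, α = 8.50, σ_y = 40.60 → σ = 66.0 MPa, n = 0.615
  alumina ceramic: E = 365.0, α = 8.31, σ_y = 355.0 → σ = 346 MPa, n = 1.03
  tungsten: E = 402.9, α = 4.50, σ_y = 632.0 → σ = 207 MPa, n = 3.06
Smallest n: soda-lime glass with n = 0.615.

soda-lime glass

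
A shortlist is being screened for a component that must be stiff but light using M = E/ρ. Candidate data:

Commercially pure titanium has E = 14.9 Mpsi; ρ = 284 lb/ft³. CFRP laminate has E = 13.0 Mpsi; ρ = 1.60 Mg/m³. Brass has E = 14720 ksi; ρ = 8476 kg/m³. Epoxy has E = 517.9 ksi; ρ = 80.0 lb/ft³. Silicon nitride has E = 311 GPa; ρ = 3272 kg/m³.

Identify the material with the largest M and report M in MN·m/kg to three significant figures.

In SI units:
  commercially pure titanium: E = 102.7 GPa, ρ = 4549 kg/m³
  CFRP laminate: E = 89.63 GPa, ρ = 1600 kg/m³
  brass: E = 101.5 GPa, ρ = 8476 kg/m³
  epoxy: E = 3.571 GPa, ρ = 1281 kg/m³
  silicon nitride: E = 311.0 GPa, ρ = 3272 kg/m³
  silicon nitride: M = 95.0 MN·m/kg
  CFRP laminate: M = 56.0 MN·m/kg
  commercially pure titanium: M = 22.6 MN·m/kg
  brass: M = 12.0 MN·m/kg
  epoxy: M = 2.79 MN·m/kg
The maximum is for silicon nitride.

silicon nitride, M = 95.0 MN·m/kg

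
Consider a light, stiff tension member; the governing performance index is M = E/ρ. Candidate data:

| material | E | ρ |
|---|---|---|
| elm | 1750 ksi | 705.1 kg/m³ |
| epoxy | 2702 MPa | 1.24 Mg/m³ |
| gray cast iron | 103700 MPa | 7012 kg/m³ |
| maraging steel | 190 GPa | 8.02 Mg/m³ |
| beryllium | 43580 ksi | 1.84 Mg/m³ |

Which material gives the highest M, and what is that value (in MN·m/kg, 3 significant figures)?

Convert each candidate to consistent units, then evaluate M:
  elm: E = 12.07 GPa, ρ = 705.1 kg/m³
  epoxy: E = 2.702 GPa, ρ = 1240 kg/m³
  gray cast iron: E = 103.7 GPa, ρ = 7012 kg/m³
  maraging steel: E = 190.0 GPa, ρ = 8020 kg/m³
  beryllium: E = 300.5 GPa, ρ = 1840 kg/m³
  beryllium: M = 163 MN·m/kg
  maraging steel: M = 23.7 MN·m/kg
  elm: M = 17.1 MN·m/kg
  gray cast iron: M = 14.8 MN·m/kg
  epoxy: M = 2.18 MN·m/kg
The maximum is for beryllium.

beryllium, M = 163 MN·m/kg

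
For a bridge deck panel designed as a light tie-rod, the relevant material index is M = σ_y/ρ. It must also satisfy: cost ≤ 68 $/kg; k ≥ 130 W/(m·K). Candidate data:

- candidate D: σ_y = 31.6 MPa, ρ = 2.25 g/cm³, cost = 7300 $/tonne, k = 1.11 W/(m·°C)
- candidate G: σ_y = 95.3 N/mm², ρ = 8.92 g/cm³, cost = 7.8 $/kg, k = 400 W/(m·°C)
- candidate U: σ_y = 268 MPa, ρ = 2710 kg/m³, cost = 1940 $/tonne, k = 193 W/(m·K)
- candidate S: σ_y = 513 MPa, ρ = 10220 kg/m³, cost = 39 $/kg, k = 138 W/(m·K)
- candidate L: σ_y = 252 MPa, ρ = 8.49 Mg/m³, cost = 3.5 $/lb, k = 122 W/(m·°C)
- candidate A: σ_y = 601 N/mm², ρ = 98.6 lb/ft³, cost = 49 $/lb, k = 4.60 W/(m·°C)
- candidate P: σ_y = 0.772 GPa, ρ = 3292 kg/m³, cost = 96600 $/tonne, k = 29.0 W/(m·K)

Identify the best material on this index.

candidate U

Screen on constraints: cost ≤ 68 $/kg; k ≥ 130 W/(m·K). Survivors: candidate G, candidate U, candidate S.
Putting every candidate on a common basis:
  candidate G: σ_y = 95.30 MPa, ρ = 8920 kg/m³
  candidate U: σ_y = 268.0 MPa, ρ = 2710 kg/m³
  candidate S: σ_y = 513.0 MPa, ρ = 10220 kg/m³
  candidate U: M = 98.9 kN·m/kg
  candidate S: M = 50.2 kN·m/kg
  candidate G: M = 10.7 kN·m/kg
Candidate U ranks first.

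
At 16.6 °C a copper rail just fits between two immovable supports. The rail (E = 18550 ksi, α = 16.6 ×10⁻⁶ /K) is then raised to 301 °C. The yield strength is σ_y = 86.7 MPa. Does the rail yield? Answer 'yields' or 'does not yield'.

E = 18550 ksi = 127.9 GPa.
ΔT = 284.4 K. Constrained thermal stress σ = E·α·ΔT = 127.9×10³ MPa × 16.6×10⁻⁶ × 284.4 = 604 MPa (compressive).
Compare to σ_y = 86.7 MPa: σ ≥ σ_y, so it yields.

yields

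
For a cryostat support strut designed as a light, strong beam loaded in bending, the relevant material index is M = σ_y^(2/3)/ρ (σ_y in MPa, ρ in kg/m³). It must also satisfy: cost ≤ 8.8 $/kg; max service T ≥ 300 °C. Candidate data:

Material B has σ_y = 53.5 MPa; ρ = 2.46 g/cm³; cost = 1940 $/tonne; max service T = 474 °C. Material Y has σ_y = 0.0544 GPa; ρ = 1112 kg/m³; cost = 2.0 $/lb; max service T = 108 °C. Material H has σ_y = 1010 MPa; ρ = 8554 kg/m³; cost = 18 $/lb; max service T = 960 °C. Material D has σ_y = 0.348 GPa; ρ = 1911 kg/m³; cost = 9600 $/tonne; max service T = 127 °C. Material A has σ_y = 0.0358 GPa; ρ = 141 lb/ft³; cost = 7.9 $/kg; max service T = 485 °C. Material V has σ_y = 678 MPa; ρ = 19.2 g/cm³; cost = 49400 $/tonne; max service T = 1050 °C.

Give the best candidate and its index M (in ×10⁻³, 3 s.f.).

Screen on constraints: cost ≤ 8.8 $/kg; max service T ≥ 300 °C. Survivors: material B, material A.
Normalizing units and computing the index:
  material B: σ_y = 53.50 MPa, ρ = 2460 kg/m³
  material A: σ_y = 35.80 MPa, ρ = 2259 kg/m³
  material B: M = 5.77×10⁻³
  material A: M = 4.81×10⁻³
Highest index: material B.

material B, M = 5.77×10⁻³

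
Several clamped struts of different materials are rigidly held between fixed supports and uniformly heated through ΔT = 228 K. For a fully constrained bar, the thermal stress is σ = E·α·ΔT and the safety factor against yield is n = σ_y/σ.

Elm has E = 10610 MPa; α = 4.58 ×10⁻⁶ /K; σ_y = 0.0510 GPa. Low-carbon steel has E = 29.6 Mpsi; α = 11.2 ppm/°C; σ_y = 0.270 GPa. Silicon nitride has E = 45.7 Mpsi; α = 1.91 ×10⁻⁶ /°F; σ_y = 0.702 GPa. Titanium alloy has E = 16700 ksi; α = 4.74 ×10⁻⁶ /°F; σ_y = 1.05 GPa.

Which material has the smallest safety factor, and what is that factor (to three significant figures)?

low-carbon steel, n = 0.518

With everything in SI (GPa, ×10⁻⁶/K, MPa):
  elm: E = 10.61, α = 4.58, σ_y = 51.00 → σ = 11.1 MPa, n = 4.60
  low-carbon steel: E = 204.1, α = 11.2, σ_y = 270.0 → σ = 521 MPa, n = 0.518
  silicon nitride: E = 315.1, α = 3.44, σ_y = 702.0 → σ = 247 MPa, n = 2.84
  titanium alloy: E = 115.1, α = 8.53, σ_y = 1050 → σ = 224 MPa, n = 4.69
Smallest n: low-carbon steel with n = 0.518.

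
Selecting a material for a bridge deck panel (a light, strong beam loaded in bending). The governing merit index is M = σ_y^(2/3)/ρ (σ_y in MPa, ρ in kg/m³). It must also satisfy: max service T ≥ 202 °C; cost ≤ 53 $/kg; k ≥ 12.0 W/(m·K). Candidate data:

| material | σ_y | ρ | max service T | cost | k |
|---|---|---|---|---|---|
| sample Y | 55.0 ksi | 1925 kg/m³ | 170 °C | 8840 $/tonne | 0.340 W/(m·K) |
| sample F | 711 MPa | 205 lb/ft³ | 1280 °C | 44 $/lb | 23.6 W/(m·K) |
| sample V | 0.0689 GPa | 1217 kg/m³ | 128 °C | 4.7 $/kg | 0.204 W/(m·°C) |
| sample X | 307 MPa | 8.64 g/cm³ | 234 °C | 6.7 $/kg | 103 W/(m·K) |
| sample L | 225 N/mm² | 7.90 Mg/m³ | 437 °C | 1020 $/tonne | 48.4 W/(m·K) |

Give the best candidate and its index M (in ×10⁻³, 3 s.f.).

sample X, M = 5.27×10⁻³

Screen on constraints: max service T ≥ 202 °C; cost ≤ 53 $/kg; k ≥ 12.0 W/(m·K). Survivors: sample X, sample L.
Putting every candidate on a common basis:
  sample X: σ_y = 307.0 MPa, ρ = 8640 kg/m³
  sample L: σ_y = 225.0 MPa, ρ = 7900 kg/m³
  sample X: M = 5.27×10⁻³
  sample L: M = 4.68×10⁻³
The maximum is for sample X.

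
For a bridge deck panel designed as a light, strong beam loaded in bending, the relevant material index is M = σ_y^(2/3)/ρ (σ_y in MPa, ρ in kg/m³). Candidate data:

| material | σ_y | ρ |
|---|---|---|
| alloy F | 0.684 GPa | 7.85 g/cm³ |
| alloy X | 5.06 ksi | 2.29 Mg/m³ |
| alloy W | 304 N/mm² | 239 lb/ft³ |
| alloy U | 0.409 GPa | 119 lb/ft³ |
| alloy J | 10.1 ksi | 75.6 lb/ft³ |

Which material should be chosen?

alloy U

After converting to SI:
  alloy F: σ_y = 684.0 MPa, ρ = 7850 kg/m³
  alloy X: σ_y = 34.89 MPa, ρ = 2290 kg/m³
  alloy W: σ_y = 304.0 MPa, ρ = 3828 kg/m³
  alloy U: σ_y = 409.0 MPa, ρ = 1906 kg/m³
  alloy J: σ_y = 69.64 MPa, ρ = 1211 kg/m³
  alloy U: M = 28.9×10⁻³
  alloy J: M = 14.0×10⁻³
  alloy W: M = 11.8×10⁻³
  alloy F: M = 9.89×10⁻³
  alloy X: M = 4.66×10⁻³
Alloy U has the largest M.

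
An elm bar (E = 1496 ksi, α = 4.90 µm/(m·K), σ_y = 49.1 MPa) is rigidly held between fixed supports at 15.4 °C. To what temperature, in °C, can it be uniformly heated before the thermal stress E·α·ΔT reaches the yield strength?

987 °C

E = 1496 ksi = 10.31 GPa.
E·α·ΔT = 49.10 MPa ⇒ ΔT = 49.10 / (10.31×10³ × 4.90×10⁻⁶) = 971.5 K.
T = 15.4 + 971.5 = 986.9 °C.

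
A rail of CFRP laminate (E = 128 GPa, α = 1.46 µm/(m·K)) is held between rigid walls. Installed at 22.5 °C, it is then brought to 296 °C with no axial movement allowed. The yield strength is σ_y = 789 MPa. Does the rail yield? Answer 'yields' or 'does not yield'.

ΔT = 273.5 K. Constrained thermal stress σ = E·α·ΔT = 128.0×10³ MPa × 1.46×10⁻⁶ × 273.5 = 51.1 MPa (compressive).
Compare to σ_y = 789 MPa: σ < σ_y, so it does not yield.

does not yield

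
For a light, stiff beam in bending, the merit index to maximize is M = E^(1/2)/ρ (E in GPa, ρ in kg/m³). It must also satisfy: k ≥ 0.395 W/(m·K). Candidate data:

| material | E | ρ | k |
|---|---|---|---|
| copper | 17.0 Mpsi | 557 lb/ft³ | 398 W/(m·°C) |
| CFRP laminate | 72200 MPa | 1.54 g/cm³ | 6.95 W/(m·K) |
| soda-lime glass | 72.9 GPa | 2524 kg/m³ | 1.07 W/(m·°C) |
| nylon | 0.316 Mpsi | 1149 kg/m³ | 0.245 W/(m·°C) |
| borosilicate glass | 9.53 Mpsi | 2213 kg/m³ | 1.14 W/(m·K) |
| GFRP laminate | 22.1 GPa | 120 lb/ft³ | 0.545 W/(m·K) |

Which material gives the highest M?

CFRP laminate

Screen on constraints: k ≥ 0.395 W/(m·K). Survivors: copper, CFRP laminate, soda-lime glass, borosilicate glass, GFRP laminate.
Convert each candidate to consistent units, then evaluate M:
  copper: E = 117.2 GPa, ρ = 8922 kg/m³
  CFRP laminate: E = 72.20 GPa, ρ = 1540 kg/m³
  soda-lime glass: E = 72.90 GPa, ρ = 2524 kg/m³
  borosilicate glass: E = 65.71 GPa, ρ = 2213 kg/m³
  GFRP laminate: E = 22.10 GPa, ρ = 1922 kg/m³
  CFRP laminate: M = 5.52×10⁻³
  borosilicate glass: M = 3.66×10⁻³
  soda-lime glass: M = 3.38×10⁻³
  GFRP laminate: M = 2.45×10⁻³
  copper: M = 1.21×10⁻³
Highest index: CFRP laminate.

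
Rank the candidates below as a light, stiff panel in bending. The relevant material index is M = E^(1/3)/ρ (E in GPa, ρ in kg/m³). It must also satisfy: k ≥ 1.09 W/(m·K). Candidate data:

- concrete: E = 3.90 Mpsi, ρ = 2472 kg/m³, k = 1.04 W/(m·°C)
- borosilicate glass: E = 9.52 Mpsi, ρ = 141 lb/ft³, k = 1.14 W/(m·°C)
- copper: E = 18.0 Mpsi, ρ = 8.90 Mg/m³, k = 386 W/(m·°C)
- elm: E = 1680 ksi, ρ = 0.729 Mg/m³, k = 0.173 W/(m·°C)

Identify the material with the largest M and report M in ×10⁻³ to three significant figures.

Screen on constraints: k ≥ 1.09 W/(m·K). Survivors: borosilicate glass, copper.
Normalizing units and computing the index:
  borosilicate glass: E = 65.64 GPa, ρ = 2259 kg/m³
  copper: E = 124.1 GPa, ρ = 8900 kg/m³
  borosilicate glass: M = 1.79×10⁻³
  copper: M = 0.560×10⁻³
Borosilicate glass ranks first.

borosilicate glass, M = 1.79×10⁻³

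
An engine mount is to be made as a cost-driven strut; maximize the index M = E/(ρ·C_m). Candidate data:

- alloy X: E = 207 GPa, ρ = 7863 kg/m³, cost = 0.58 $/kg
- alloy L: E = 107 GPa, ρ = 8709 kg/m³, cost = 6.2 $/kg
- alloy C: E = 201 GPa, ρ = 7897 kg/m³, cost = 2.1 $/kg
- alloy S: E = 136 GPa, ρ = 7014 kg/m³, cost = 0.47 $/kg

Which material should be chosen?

alloy X

Computing M directly (units already consistent):
  alloy X: M = 45.4 MN·m per $
  alloy S: M = 41.3 MN·m per $
  alloy C: M = 12.1 MN·m per $
  alloy L: M = 1.98 MN·m per $
Alloy X has the largest M.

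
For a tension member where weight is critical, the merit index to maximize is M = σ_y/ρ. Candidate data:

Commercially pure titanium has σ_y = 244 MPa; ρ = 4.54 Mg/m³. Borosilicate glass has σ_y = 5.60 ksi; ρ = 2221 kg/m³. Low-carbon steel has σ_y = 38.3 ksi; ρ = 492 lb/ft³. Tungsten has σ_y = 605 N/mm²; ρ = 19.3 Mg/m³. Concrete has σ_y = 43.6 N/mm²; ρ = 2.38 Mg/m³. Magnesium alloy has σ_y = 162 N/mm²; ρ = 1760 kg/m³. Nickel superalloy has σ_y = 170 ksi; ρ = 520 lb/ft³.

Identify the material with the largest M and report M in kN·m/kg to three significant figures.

nickel superalloy, M = 141 kN·m/kg

In SI units:
  commercially pure titanium: σ_y = 244.0 MPa, ρ = 4540 kg/m³
  borosilicate glass: σ_y = 38.61 MPa, ρ = 2221 kg/m³
  low-carbon steel: σ_y = 264.1 MPa, ρ = 7881 kg/m³
  tungsten: σ_y = 605.0 MPa, ρ = 19300 kg/m³
  concrete: σ_y = 43.60 MPa, ρ = 2380 kg/m³
  magnesium alloy: σ_y = 162.0 MPa, ρ = 1760 kg/m³
  nickel superalloy: σ_y = 1172 MPa, ρ = 8330 kg/m³
  nickel superalloy: M = 141 kN·m/kg
  magnesium alloy: M = 92.0 kN·m/kg
  commercially pure titanium: M = 53.7 kN·m/kg
  low-carbon steel: M = 33.5 kN·m/kg
  tungsten: M = 31.3 kN·m/kg
  concrete: M = 18.3 kN·m/kg
  borosilicate glass: M = 17.4 kN·m/kg
The maximum is for nickel superalloy.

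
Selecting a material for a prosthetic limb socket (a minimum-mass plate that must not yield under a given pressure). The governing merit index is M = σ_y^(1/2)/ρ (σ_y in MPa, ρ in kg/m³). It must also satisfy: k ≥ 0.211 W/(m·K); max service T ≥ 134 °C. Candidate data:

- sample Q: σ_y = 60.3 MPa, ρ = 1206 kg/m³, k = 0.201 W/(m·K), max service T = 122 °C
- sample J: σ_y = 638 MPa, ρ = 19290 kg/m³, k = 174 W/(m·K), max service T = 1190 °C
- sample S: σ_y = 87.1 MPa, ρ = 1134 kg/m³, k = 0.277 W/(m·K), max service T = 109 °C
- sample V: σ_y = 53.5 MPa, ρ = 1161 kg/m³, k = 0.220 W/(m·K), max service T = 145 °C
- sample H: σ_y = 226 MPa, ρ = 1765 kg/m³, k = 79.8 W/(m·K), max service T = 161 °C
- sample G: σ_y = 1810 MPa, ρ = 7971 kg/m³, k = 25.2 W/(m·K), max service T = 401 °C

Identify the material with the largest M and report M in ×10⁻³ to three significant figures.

sample H, M = 8.52×10⁻³

Screen on constraints: k ≥ 0.211 W/(m·K); max service T ≥ 134 °C. Survivors: sample J, sample V, sample H, sample G.
Evaluate M for each candidate:
  sample H: M = 8.52×10⁻³
  sample V: M = 6.30×10⁻³
  sample G: M = 5.34×10⁻³
  sample J: M = 1.31×10⁻³
Sample H ranks first.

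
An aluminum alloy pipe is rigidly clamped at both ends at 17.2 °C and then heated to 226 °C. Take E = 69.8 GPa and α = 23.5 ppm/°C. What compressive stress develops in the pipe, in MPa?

342 MPa

ΔT = 208.8 K. Constrained thermal stress σ = E·α·ΔT = 69.80×10³ MPa × 23.5×10⁻⁶ × 208.8 = 342 MPa (compressive).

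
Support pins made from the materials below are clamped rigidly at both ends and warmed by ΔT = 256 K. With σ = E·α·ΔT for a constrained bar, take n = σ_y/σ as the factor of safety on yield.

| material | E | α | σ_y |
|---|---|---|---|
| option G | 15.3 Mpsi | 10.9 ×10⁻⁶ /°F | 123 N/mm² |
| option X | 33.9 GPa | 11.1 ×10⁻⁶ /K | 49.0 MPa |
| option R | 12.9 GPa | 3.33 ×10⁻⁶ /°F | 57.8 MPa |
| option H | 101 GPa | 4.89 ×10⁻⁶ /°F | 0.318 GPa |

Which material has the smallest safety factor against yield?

Converting E to GPa, α to ×10⁻⁶/K, σ_y to MPa, then σ and n for each:
  option G: E = 105.5, α = 19.6, σ_y = 123.0 → σ = 530 MPa, n = 0.232
  option X: E = 33.90, α = 11.1, σ_y = 49.00 → σ = 96.3 MPa, n = 0.509
  option R: E = 12.90, α = 5.99, σ_y = 57.80 → σ = 19.8 MPa, n = 2.92
  option H: E = 101.0, α = 8.80, σ_y = 318.0 → σ = 228 MPa, n = 1.40
Option G has the lowest safety factor, n = 0.232.

option G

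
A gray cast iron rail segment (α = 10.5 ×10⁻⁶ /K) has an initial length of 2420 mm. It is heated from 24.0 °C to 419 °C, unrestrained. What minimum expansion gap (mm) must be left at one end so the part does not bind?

ΔT = 419 − 24.0 = 395.0 K.
ΔL = α·L₀·ΔT = 10.5×10⁻⁶ × 2420 mm × 395.0 K = 10.0 mm.

10.0 mm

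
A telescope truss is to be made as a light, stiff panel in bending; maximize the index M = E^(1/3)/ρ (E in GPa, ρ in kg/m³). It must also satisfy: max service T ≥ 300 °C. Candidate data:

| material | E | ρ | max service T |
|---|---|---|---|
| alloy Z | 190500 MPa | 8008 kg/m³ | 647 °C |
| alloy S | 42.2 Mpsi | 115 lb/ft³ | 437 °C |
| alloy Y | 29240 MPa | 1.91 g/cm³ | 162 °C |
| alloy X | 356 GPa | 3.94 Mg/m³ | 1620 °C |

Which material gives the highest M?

Screen on constraints: max service T ≥ 300 °C. Survivors: alloy Z, alloy S, alloy X.
In SI units:
  alloy Z: E = 190.5 GPa, ρ = 8008 kg/m³
  alloy S: E = 291.0 GPa, ρ = 1842 kg/m³
  alloy X: E = 356.0 GPa, ρ = 3940 kg/m³
  alloy S: M = 3.60×10⁻³
  alloy X: M = 1.80×10⁻³
  alloy Z: M = 0.719×10⁻³
Alloy S ranks first.

alloy S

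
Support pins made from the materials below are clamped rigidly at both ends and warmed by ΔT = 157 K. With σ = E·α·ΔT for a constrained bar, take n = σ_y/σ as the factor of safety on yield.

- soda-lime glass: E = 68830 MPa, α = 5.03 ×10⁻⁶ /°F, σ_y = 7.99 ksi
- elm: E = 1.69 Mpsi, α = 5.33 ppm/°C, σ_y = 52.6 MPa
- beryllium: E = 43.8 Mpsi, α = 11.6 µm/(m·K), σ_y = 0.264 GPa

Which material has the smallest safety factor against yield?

beryllium

In consistent units (E in GPa, α in ×10⁻⁶/K, σ_y in MPa):
  soda-lime glass: E = 68.83, α = 9.05, σ_y = 55.09 → σ = 97.8 MPa, n = 0.563
  elm: E = 11.65, α = 5.33, σ_y = 52.60 → σ = 9.75 MPa, n = 5.39
  beryllium: E = 302.0, α = 11.6, σ_y = 264.0 → σ = 550 MPa, n = 0.480
Beryllium has the lowest safety factor, n = 0.480.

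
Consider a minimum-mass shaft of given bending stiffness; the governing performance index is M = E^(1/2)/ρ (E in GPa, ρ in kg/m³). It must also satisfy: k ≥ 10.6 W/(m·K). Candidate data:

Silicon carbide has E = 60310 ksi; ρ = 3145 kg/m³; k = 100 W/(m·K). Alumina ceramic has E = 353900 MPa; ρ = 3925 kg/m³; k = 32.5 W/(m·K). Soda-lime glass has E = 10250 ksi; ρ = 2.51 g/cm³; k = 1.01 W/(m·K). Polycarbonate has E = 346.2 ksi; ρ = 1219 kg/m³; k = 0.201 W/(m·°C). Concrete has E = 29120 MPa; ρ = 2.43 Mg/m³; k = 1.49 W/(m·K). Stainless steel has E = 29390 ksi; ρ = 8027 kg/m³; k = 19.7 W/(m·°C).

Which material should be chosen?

silicon carbide

Screen on constraints: k ≥ 10.6 W/(m·K). Survivors: silicon carbide, alumina ceramic, stainless steel.
In SI units:
  silicon carbide: E = 415.8 GPa, ρ = 3145 kg/m³
  alumina ceramic: E = 353.9 GPa, ρ = 3925 kg/m³
  stainless steel: E = 202.6 GPa, ρ = 8027 kg/m³
  silicon carbide: M = 6.48×10⁻³
  alumina ceramic: M = 4.79×10⁻³
  stainless steel: M = 1.77×10⁻³
Highest index: silicon carbide.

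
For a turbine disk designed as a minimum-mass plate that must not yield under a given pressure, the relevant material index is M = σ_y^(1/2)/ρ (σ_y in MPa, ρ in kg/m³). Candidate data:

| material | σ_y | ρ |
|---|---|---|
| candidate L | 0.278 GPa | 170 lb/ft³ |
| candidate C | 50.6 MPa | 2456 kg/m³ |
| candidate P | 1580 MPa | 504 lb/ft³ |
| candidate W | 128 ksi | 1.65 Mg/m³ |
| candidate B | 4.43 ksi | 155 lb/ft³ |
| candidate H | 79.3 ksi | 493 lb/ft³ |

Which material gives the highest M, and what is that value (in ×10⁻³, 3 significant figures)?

candidate W, M = 18.0×10⁻³

In SI units:
  candidate L: σ_y = 278.0 MPa, ρ = 2723 kg/m³
  candidate C: σ_y = 50.60 MPa, ρ = 2456 kg/m³
  candidate P: σ_y = 1580 MPa, ρ = 8073 kg/m³
  candidate W: σ_y = 882.5 MPa, ρ = 1650 kg/m³
  candidate B: σ_y = 30.54 MPa, ρ = 2483 kg/m³
  candidate H: σ_y = 546.8 MPa, ρ = 7897 kg/m³
  candidate W: M = 18.0×10⁻³
  candidate L: M = 6.12×10⁻³
  candidate P: M = 4.92×10⁻³
  candidate H: M = 2.96×10⁻³
  candidate C: M = 2.90×10⁻³
  candidate B: M = 2.23×10⁻³
Candidate W has the largest M.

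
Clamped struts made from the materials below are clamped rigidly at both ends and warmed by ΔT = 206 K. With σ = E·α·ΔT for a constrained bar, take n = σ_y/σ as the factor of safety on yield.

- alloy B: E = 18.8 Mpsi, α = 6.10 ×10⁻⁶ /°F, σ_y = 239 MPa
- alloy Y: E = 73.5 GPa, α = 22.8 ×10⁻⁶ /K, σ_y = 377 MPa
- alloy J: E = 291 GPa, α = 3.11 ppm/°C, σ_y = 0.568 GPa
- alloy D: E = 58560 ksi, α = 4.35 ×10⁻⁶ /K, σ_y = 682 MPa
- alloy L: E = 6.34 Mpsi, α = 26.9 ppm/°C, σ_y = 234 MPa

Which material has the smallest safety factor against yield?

With everything in SI (GPa, ×10⁻⁶/K, MPa):
  alloy B: E = 129.6, α = 11.0, σ_y = 239.0 → σ = 293 MPa, n = 0.815
  alloy Y: E = 73.50, α = 22.8, σ_y = 377.0 → σ = 345 MPa, n = 1.09
  alloy J: E = 291.0, α = 3.11, σ_y = 568.0 → σ = 186 MPa, n = 3.05
  alloy D: E = 403.8, α = 4.35, σ_y = 682.0 → σ = 362 MPa, n = 1.88
  alloy L: E = 43.71, α = 26.9, σ_y = 234.0 → σ = 242 MPa, n = 0.966
Alloy B has the lowest safety factor, n = 0.815.

alloy B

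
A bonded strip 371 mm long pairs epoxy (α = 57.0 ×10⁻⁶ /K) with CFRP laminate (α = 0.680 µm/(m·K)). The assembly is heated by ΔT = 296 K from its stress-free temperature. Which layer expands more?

α(epoxy) = 57.0×10⁻⁶/K vs α(CFRP laminate) = 0.680×10⁻⁶/K.
Higher α expands more for the same ΔT: epoxy.

epoxy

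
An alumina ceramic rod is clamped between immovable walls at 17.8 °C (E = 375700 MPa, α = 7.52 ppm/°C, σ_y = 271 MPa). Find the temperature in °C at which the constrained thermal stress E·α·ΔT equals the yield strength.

E = 375700 MPa = 375.7 GPa.
E·α·ΔT = 271.0 MPa ⇒ ΔT = 271.0 / (375.7×10³ × 7.52×10⁻⁶) = 95.92 K.
T = 17.8 + 95.92 = 113.7 °C.

114 °C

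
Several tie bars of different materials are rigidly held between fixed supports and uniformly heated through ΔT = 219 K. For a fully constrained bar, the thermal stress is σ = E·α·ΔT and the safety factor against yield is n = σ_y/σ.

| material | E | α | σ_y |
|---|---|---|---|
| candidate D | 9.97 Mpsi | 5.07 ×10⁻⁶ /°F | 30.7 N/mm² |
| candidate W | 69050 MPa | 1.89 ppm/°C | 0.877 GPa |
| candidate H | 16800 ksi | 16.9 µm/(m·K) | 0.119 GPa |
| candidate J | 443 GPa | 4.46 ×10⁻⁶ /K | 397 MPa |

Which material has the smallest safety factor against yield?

candidate D

In consistent units (E in GPa, α in ×10⁻⁶/K, σ_y in MPa):
  candidate D: E = 68.74, α = 9.13, σ_y = 30.70 → σ = 137 MPa, n = 0.223
  candidate W: E = 69.05, α = 1.89, σ_y = 877.0 → σ = 28.6 MPa, n = 30.7
  candidate H: E = 115.8, α = 16.9, σ_y = 119.0 → σ = 429 MPa, n = 0.278
  candidate J: E = 443.0, α = 4.46, σ_y = 397.0 → σ = 433 MPa, n = 0.918
Smallest n: candidate D with n = 0.223.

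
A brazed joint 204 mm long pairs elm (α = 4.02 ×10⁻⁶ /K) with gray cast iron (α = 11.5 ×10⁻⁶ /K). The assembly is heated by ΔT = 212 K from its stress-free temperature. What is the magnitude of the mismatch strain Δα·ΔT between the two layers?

Δα = |4.02 − 11.5|×10⁻⁶/K = 7.48×10⁻⁶/K.
Mismatch strain = Δα·ΔT = 7.48×10⁻⁶ × 212.0 = 1.59×10⁻³.

1.59×10⁻³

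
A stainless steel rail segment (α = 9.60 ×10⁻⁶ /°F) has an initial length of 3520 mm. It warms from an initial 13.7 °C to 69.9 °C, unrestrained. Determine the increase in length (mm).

Convert α: 9.60×10⁻⁶/°F × (9/5) = 17.3×10⁻⁶/K.
ΔT = 69.9 − 13.7 = 56.20 K.
ΔL = α·L₀·ΔT = 17.3×10⁻⁶ × 3520 mm × 56.20 K = 3.42 mm.

3.42 mm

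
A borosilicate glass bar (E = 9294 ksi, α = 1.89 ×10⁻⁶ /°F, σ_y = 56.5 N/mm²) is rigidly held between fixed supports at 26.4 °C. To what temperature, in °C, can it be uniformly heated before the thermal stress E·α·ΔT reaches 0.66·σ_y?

197 °C

E = 9294 ksi = 64.08 GPa.
α = 1.89×10⁻⁶/°F × 9/5 = 3.40×10⁻⁶/K.
σ_y = 56.5 N/mm² = 56.50 MPa.
E·α·ΔT = 37.29 MPa ⇒ ΔT = 37.29 / (64.08×10³ × 3.40×10⁻⁶) = 171.1 K.
T = 26.4 + 171.1 = 197.5 °C.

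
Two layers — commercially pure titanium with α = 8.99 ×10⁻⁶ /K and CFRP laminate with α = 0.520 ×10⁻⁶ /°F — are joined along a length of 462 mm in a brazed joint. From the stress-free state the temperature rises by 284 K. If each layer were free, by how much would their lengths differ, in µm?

CFRP laminate: α = 0.520×10⁻⁶/°F × 9/5 = 0.936×10⁻⁶/K.
Δα = |8.99 − 0.936|×10⁻⁶/K = 8.05×10⁻⁶/K.
ΔL_mismatch = Δα·L·ΔT = 8.05×10⁻⁶ × 462.0 mm × 284.0 K = 1060 µm.

1060 µm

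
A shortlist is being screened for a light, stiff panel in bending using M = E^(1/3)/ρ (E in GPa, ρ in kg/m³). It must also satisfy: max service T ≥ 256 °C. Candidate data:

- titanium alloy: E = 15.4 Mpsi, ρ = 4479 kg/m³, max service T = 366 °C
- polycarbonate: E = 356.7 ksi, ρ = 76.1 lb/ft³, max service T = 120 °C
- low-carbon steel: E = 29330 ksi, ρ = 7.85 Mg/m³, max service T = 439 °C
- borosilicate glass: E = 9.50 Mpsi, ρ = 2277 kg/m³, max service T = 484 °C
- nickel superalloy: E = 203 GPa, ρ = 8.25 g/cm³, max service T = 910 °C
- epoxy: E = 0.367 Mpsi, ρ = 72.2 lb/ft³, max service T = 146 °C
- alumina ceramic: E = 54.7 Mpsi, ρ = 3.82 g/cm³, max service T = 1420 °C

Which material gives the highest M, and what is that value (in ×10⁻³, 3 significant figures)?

Screen on constraints: max service T ≥ 256 °C. Survivors: titanium alloy, low-carbon steel, borosilicate glass, nickel superalloy, alumina ceramic.
Convert each candidate to consistent units, then evaluate M:
  titanium alloy: E = 106.2 GPa, ρ = 4479 kg/m³
  low-carbon steel: E = 202.2 GPa, ρ = 7850 kg/m³
  borosilicate glass: E = 65.50 GPa, ρ = 2277 kg/m³
  nickel superalloy: E = 203.0 GPa, ρ = 8250 kg/m³
  alumina ceramic: E = 377.1 GPa, ρ = 3820 kg/m³
  alumina ceramic: M = 1.89×10⁻³
  borosilicate glass: M = 1.77×10⁻³
  titanium alloy: M = 1.06×10⁻³
  low-carbon steel: M = 0.748×10⁻³
  nickel superalloy: M = 0.712×10⁻³
The maximum is for alumina ceramic.

alumina ceramic, M = 1.89×10⁻³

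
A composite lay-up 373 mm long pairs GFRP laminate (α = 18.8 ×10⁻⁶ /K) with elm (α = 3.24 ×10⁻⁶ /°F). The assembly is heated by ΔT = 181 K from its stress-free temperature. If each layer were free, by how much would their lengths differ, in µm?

876 µm

elm: α = 3.24×10⁻⁶/°F × 9/5 = 5.83×10⁻⁶/K.
Δα = |18.8 − 5.83|×10⁻⁶/K = 13.0×10⁻⁶/K.
ΔL_mismatch = Δα·L·ΔT = 13.0×10⁻⁶ × 373.0 mm × 181.0 K = 876 µm.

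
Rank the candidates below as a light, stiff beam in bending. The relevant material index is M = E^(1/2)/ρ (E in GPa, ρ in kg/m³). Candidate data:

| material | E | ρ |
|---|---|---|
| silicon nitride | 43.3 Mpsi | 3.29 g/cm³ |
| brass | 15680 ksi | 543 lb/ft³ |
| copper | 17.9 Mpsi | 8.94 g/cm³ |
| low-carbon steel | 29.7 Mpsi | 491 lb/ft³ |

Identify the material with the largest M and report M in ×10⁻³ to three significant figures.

Normalizing units and computing the index:
  silicon nitride: E = 298.5 GPa, ρ = 3290 kg/m³
  brass: E = 108.1 GPa, ρ = 8698 kg/m³
  copper: E = 123.4 GPa, ρ = 8940 kg/m³
  low-carbon steel: E = 204.8 GPa, ρ = 7865 kg/m³
  silicon nitride: M = 5.25×10⁻³
  low-carbon steel: M = 1.82×10⁻³
  copper: M = 1.24×10⁻³
  brass: M = 1.20×10⁻³
Silicon nitride ranks first.

silicon nitride, M = 5.25×10⁻³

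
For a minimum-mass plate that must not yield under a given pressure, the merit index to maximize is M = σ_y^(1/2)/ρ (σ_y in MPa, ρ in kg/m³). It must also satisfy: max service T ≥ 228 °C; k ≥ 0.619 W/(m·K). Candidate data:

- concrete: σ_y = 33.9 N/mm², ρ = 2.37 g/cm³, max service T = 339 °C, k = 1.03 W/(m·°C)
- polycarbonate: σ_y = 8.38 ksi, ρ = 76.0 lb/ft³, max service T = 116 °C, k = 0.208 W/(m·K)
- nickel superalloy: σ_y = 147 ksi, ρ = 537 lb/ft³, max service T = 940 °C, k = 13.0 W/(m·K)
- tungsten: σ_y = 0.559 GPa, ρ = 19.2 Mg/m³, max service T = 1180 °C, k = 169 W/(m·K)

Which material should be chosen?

Screen on constraints: max service T ≥ 228 °C; k ≥ 0.619 W/(m·K). Survivors: concrete, nickel superalloy, tungsten.
In SI units:
  concrete: σ_y = 33.90 MPa, ρ = 2370 kg/m³
  nickel superalloy: σ_y = 1014 MPa, ρ = 8602 kg/m³
  tungsten: σ_y = 559.0 MPa, ρ = 19200 kg/m³
  nickel superalloy: M = 3.70×10⁻³
  concrete: M = 2.46×10⁻³
  tungsten: M = 1.23×10⁻³
Highest index: nickel superalloy.

nickel superalloy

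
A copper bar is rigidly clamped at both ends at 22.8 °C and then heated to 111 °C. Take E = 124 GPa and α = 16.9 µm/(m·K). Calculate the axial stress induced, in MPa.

ΔT = 88.20 K. Constrained thermal stress σ = E·α·ΔT = 124.0×10³ MPa × 16.9×10⁻⁶ × 88.20 = 185 MPa (compressive).

185 MPa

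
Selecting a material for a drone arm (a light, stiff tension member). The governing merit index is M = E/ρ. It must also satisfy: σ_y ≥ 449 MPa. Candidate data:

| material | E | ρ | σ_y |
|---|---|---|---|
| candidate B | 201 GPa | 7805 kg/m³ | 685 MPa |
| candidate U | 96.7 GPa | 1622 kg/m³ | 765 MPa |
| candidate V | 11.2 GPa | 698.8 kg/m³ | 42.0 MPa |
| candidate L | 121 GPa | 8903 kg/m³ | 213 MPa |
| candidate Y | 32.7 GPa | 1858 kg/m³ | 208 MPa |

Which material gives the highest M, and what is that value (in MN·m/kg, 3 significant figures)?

candidate U, M = 59.6 MN·m/kg

Screen on constraints: σ_y ≥ 449 MPa. Survivors: candidate B, candidate U.
Evaluate M for each candidate:
  candidate U: M = 59.6 MN·m/kg
  candidate B: M = 25.8 MN·m/kg
Candidate U ranks first.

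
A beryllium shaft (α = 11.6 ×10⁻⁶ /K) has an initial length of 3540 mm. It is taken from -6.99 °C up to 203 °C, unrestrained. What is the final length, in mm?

ΔT = 203 − (-6.99) = 210.0 K.
ΔL = α·L₀·ΔT = 11.6×10⁻⁶ × 3540 mm × 210.0 K = 8.62 mm.
L = L₀ + ΔL = 3540 + 8.62 = 3548.6 mm.

3548.6 mm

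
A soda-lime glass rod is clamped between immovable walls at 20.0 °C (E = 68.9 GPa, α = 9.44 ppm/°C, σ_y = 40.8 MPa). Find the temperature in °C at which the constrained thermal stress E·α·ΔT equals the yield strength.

E·α·ΔT = 40.80 MPa ⇒ ΔT = 40.80 / (68.90×10³ × 9.44×10⁻⁶) = 62.73 K.
T = 20.0 + 62.73 = 82.73 °C.

82.7 °C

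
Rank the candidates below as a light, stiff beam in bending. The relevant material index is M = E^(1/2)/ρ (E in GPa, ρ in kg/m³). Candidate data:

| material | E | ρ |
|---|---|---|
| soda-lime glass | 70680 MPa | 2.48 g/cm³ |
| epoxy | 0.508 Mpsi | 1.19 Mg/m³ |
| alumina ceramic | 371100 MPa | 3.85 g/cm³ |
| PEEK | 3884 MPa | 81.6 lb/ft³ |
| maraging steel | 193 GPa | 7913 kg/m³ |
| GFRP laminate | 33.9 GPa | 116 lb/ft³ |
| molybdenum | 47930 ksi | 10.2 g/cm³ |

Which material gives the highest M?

In SI units:
  soda-lime glass: E = 70.68 GPa, ρ = 2480 kg/m³
  epoxy: E = 3.503 GPa, ρ = 1190 kg/m³
  alumina ceramic: E = 371.1 GPa, ρ = 3850 kg/m³
  PEEK: E = 3.884 GPa, ρ = 1307 kg/m³
  maraging steel: E = 193.0 GPa, ρ = 7913 kg/m³
  GFRP laminate: E = 33.90 GPa, ρ = 1858 kg/m³
  molybdenum: E = 330.5 GPa, ρ = 10200 kg/m³
  alumina ceramic: M = 5.00×10⁻³
  soda-lime glass: M = 3.39×10⁻³
  GFRP laminate: M = 3.13×10⁻³
  molybdenum: M = 1.78×10⁻³
  maraging steel: M = 1.76×10⁻³
  epoxy: M = 1.57×10⁻³
  PEEK: M = 1.51×10⁻³
Highest index: alumina ceramic.

alumina ceramic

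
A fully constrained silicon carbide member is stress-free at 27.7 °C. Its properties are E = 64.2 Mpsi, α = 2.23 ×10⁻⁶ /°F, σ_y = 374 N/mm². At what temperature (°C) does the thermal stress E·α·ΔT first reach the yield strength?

E = 64.2 Mpsi = 442.6 GPa.
α = 2.23×10⁻⁶/°F × 9/5 = 4.01×10⁻⁶/K.
σ_y = 374 N/mm² = 374.0 MPa.
E·α·ΔT = 374.0 MPa ⇒ ΔT = 374.0 / (442.6×10³ × 4.01×10⁻⁶) = 210.5 K.
T = 27.7 + 210.5 = 238.2 °C.

238 °C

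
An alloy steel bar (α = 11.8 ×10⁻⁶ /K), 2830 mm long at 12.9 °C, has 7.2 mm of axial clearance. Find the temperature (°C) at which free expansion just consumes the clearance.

229 °C

α·L₀·ΔT = 7.2 mm ⇒ ΔT = 7.2 / (11.8×10⁻⁶ × 2830.0) = 215.6 K.
T = 12.9 + 215.6 = 228.5 °C.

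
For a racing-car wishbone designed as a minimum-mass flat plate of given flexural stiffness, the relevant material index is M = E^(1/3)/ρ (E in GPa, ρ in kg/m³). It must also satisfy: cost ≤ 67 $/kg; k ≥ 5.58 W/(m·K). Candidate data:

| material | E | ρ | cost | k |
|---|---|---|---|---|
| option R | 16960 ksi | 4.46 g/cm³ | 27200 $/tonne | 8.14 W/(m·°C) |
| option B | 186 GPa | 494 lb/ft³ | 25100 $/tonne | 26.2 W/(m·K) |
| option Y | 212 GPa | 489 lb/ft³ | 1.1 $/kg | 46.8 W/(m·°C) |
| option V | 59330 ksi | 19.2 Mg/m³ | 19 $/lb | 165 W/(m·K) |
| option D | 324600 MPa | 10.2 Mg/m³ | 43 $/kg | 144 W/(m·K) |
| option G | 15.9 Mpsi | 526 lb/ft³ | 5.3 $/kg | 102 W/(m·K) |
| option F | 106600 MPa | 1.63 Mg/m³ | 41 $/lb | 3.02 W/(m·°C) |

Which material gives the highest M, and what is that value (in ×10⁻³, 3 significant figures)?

Screen on constraints: cost ≤ 67 $/kg; k ≥ 5.58 W/(m·K). Survivors: option R, option B, option Y, option V, option D, option G.
Convert each candidate to consistent units, then evaluate M:
  option R: E = 116.9 GPa, ρ = 4460 kg/m³
  option B: E = 186.0 GPa, ρ = 7913 kg/m³
  option Y: E = 212.0 GPa, ρ = 7833 kg/m³
  option V: E = 409.1 GPa, ρ = 19200 kg/m³
  option D: E = 324.6 GPa, ρ = 10200 kg/m³
  option G: E = 109.6 GPa, ρ = 8426 kg/m³
  option R: M = 1.10×10⁻³
  option Y: M = 0.761×10⁻³
  option B: M = 0.721×10⁻³
  option D: M = 0.674×10⁻³
  option G: M = 0.568×10⁻³
  option V: M = 0.387×10⁻³
The maximum is for option R.

option R, M = 1.10×10⁻³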